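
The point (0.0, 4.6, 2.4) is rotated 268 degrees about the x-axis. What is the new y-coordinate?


Rotation about x-axis: y' = y*cos(theta) - z*sin(theta)
= 4.6 * -0.0349 - 2.4 * -0.9994
= 2.238


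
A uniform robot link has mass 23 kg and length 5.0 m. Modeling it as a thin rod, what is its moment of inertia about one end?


I = (1/3) * m * L^2
= (1/3) * 23 * 5.0^2
= 0.333333 * 23 * 25.0
= 191.6667 kg*m^2


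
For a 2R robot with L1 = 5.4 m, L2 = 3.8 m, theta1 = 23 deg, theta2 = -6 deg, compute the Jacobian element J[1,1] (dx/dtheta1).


J[1,1] = -L1*sin(t1) - L2*sin(t1+t2)
= -5.4*sin(23) - 3.8*sin(17)
= -3.221


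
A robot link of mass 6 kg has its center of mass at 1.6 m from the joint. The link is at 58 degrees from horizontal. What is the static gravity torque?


tau = m*g*L*cos(angle)
= 6 * 9.81 * 1.6 * cos(58 deg)
= 6 * 9.81 * 1.6 * 0.5299
= 49.9057 Nm


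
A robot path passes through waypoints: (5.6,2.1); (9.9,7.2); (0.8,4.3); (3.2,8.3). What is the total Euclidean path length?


Segment lengths:
  seg1 = sqrt((4.3)^2 + (5.1)^2) = 6.6708
  seg2 = sqrt((-9.1)^2 + (-2.9)^2) = 9.5509
  seg3 = sqrt((2.4)^2 + (4.0)^2) = 4.6648
Total = 20.8865


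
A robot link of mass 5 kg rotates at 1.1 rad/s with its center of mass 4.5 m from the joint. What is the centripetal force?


F = m * omega^2 * r
= 5 * 1.1^2 * 4.5
= 5 * 1.21 * 4.5
= 27.225 N


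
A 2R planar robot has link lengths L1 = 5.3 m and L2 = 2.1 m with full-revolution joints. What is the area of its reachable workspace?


r_max = L1 + L2 = 7.4 m
r_min = |L1 - L2| = 3.2 m
Area = pi*(r_max^2 - r_min^2)
= pi*(54.76 - 10.24)
= pi * 44.52
= 139.8637 m^2


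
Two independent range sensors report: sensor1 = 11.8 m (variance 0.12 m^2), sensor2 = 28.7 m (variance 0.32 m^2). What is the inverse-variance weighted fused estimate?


w1 = (1/var1) / (1/var1 + 1/var2)
   = 8.3333 / (8.3333 + 3.125) = 0.7273
w2 = 1 - w1 = 0.2727
fused = w1*s1 + w2*s2 = 8.5818 + 7.8273
= 16.4091 m


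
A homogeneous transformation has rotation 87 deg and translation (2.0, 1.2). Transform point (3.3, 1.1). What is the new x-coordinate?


x' = cos(theta)*px - sin(theta)*py + tx
= 0.0523*3.3 - 0.9986*1.1 + 2.0
= 1.0742


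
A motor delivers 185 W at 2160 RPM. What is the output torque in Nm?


omega = 2160 * 2*pi/60 = 226.1947 rad/s
tau = P / omega = 185 / 226.1947
= 0.8179 Nm


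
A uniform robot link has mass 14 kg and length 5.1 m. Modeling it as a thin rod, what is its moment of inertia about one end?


I = (1/3) * m * L^2
= (1/3) * 14 * 5.1^2
= 0.333333 * 14 * 26.01
= 121.38 kg*m^2


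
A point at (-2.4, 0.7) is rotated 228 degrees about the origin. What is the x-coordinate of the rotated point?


x' = x*cos(theta) - y*sin(theta)
cos(228 deg) = -0.6691, sin(228 deg) = -0.7431
x' = -2.4 * -0.6691 - 0.7 * -0.7431
= 1.6059 - -0.5202
= 2.1261


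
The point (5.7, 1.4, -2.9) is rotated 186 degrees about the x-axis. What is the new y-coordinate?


Rotation about x-axis: y' = y*cos(theta) - z*sin(theta)
= 1.4 * -0.9945 - -2.9 * -0.1045
= -1.6955


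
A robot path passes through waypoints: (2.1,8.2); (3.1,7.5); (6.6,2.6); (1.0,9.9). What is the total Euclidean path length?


Segment lengths:
  seg1 = sqrt((1.0)^2 + (-0.7)^2) = 1.2207
  seg2 = sqrt((3.5)^2 + (-4.9)^2) = 6.0216
  seg3 = sqrt((-5.6)^2 + (7.3)^2) = 9.2005
Total = 16.4428


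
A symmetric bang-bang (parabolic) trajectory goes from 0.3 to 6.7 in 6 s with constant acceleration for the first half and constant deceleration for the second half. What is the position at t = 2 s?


Symmetric rest-to-rest: each phase covers (pf-p0)/2 in time T/2. 0.5*a*(T/2)^2 = (pf-p0)/2 => a = 4*(pf-p0)/T^2
a = 4*(6.7-0.3)/6^2 = 0.7111
t = 2 is in the acceleration phase (t <= T/2).
p = p0 + 0.5*a*t^2 = 0.3 + 0.5*0.7111*2^2
= 1.7222


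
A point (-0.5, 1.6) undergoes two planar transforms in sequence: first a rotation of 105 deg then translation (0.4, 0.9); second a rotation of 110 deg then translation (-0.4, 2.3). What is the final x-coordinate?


After transform 1:
x1 = cos(105)*-0.5 - sin(105)*1.6 + 0.4 = -1.0161
y1 = sin(105)*-0.5 + cos(105)*1.6 + 0.9 = 0.0029
After transform 2:
x2 = cos(110)*-1.0161 - sin(110)*0.0029 + -0.4
= -0.0552


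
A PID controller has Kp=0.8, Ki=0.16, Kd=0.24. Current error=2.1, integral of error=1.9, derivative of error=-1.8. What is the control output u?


u = Kp*e + Ki*int(e) + Kd*de/dt
= 0.8*2.1 + 0.16*1.9 + 0.24*(-1.8)
= 1.68 + 0.304 + -0.432
= 1.552


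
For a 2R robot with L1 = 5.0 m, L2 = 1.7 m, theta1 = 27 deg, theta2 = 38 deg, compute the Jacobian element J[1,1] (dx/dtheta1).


J[1,1] = -L1*sin(t1) - L2*sin(t1+t2)
= -5.0*sin(27) - 1.7*sin(65)
= -3.8107


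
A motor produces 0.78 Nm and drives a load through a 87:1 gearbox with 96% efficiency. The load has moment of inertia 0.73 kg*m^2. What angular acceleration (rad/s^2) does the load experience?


tau_out = tau_motor * N * eta
= 0.78 * 87 * 0.96 = 65.1456 Nm
alpha = tau_out / I = 65.1456 / 0.73
= 89.2405 rad/s^2


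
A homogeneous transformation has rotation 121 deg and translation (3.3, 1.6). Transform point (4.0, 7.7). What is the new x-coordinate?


x' = cos(theta)*px - sin(theta)*py + tx
= -0.515*4.0 - 0.8572*7.7 + 3.3
= -5.3603


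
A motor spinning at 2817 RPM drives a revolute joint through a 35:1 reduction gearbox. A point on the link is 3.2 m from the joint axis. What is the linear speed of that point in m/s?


omega_motor = 2817 * 2*pi/60 = 294.9956 rad/s
omega_joint = omega_motor / 35 = 8.4284 rad/s
v = omega_joint * r = 8.4284 * 3.2
= 26.971 m/s


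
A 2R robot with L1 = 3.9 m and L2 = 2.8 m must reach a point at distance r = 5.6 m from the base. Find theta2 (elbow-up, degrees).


cos(theta2) = (r^2 - L1^2 - L2^2) / (2*L1*L2)
cos(theta2) = (31.36 - 15.21 - 7.84) / 21.84
cos(theta2) = 0.380495
theta2 = 67.6357 degrees


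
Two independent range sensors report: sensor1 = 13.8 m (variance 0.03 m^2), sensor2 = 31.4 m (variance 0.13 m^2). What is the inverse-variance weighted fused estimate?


w1 = (1/var1) / (1/var1 + 1/var2)
   = 33.3333 / (33.3333 + 7.6923) = 0.8125
w2 = 1 - w1 = 0.1875
fused = w1*s1 + w2*s2 = 11.2125 + 5.8875
= 17.1 m


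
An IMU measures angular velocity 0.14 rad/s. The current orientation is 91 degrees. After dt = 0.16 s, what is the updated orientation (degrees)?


delta_theta = w * dt = 0.14 * 0.16 = 0.0224 rad
= 1.2834 deg
theta_new = 91 + 1.2834 = 92.2834 deg


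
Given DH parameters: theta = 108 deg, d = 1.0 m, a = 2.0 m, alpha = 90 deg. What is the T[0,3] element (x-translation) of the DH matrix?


T[0,3] = a * cos(theta)
= 2.0 * cos(108 deg)
= 2.0 * -0.309
= -0.618


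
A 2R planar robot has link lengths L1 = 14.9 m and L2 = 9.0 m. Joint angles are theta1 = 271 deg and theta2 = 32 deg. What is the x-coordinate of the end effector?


Convert angles to radians: theta1 = 4.7298, theta2 = 0.5585
x = L1*cos(theta1) + L2*cos(theta1+theta2)
x = 0.26 + 4.9018
x = 5.1618


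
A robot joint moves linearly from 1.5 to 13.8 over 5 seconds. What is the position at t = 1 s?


s = t/T = 1/5 = 0.2
p(t) = p0 + (pf-p0)*s
= 1.5 + (13.8 - 1.5) * 0.2
= 3.96


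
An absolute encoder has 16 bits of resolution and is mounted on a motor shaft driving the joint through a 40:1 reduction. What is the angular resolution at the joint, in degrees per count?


counts = 2^16 = 65536
effective counts at joint = 65536 * 40 = 2621440
resolution = 360 / 2621440
= 1.3733e-04 deg/count


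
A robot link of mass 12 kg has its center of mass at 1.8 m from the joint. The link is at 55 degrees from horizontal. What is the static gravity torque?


tau = m*g*L*cos(angle)
= 12 * 9.81 * 1.8 * cos(55 deg)
= 12 * 9.81 * 1.8 * 0.5736
= 121.5386 Nm


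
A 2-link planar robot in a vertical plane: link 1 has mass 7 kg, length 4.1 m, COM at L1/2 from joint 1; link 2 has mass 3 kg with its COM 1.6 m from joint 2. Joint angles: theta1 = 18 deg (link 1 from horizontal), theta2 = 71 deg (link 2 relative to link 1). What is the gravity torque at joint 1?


Horizontal distance from joint 1 to link-1 COM:
  x_c1 = (L1/2)*cos(t1) = 2.05 * 0.9511 = 1.9497 m
Horizontal distance from joint 1 to link-2 COM:
  x_c2 = L1*cos(t1) + Lc2*cos(t1+t2)
       = 4.1*0.9511 + 1.6*0.0175 = 3.9273 m
tau1 = m1*g*x_c1 + m2*g*x_c2
     = 7*9.81*1.9497 + 3*9.81*3.9273
     = 133.8836 + 115.5791
     = 249.4627 Nm


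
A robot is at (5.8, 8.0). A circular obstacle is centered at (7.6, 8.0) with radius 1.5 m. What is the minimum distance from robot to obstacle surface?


center_dist = sqrt((5.8-7.6)^2 + (8.0-8.0)^2)
= sqrt(3.24 + 0.0)
= 1.8
min_dist = center_dist - radius = 1.8 - 1.5 = 0.3 m


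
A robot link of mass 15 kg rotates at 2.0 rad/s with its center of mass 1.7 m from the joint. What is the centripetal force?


F = m * omega^2 * r
= 15 * 2.0^2 * 1.7
= 15 * 4.0 * 1.7
= 102.0 N


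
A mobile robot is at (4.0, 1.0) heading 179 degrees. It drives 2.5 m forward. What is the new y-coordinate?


y_new = y0 + d*sin(theta)
= 1.0 + 2.5*sin(179)
= 1.0 + 0.0436
= 1.0436


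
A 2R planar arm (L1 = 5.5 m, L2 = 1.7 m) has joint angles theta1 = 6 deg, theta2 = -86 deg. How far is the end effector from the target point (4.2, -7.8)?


End effector via forward kinematics:
x = L1*cos(t1) + L2*cos(t1+t2) = 5.7651
y = L1*sin(t1) + L2*sin(t1+t2) = -1.0993
Distance to target:
d = sqrt((4.2 - 5.7651)^2 + (-7.8 - -1.0993)^2)
= sqrt(2.4495 + 44.8998)
= 6.8811 m


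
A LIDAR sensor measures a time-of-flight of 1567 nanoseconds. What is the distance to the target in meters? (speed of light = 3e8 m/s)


tof = 1567 ns = 1.567e-06 s
dist = c * tof / 2
= 3e8 * 1.567e-06 / 2
= 235.05 m


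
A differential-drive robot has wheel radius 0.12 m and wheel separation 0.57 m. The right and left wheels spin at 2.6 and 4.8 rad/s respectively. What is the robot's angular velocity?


vR = r*wR = 0.12*2.6 = 0.312 m/s
vL = r*wL = 0.12*4.8 = 0.576 m/s
v = (vR+vL)/2 = 0.444 m/s
omega = (vR-vL)/L = -0.4632 rad/s
angular velocity = -0.4632 rad/s


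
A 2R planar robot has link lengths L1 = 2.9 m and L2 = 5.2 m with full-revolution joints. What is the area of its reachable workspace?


r_max = L1 + L2 = 8.1 m
r_min = |L1 - L2| = 2.3 m
Area = pi*(r_max^2 - r_min^2)
= pi*(65.61 - 5.29)
= pi * 60.32
= 189.5009 m^2


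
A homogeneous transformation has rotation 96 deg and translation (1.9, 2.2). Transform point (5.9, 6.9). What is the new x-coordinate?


x' = cos(theta)*px - sin(theta)*py + tx
= -0.1045*5.9 - 0.9945*6.9 + 1.9
= -5.5789


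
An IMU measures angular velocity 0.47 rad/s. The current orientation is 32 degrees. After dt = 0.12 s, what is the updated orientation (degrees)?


delta_theta = w * dt = 0.47 * 0.12 = 0.0564 rad
= 3.2315 deg
theta_new = 32 + 3.2315 = 35.2315 deg


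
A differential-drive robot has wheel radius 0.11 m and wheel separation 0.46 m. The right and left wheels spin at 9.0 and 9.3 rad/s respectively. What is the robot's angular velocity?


vR = r*wR = 0.11*9.0 = 0.99 m/s
vL = r*wL = 0.11*9.3 = 1.023 m/s
v = (vR+vL)/2 = 1.0065 m/s
omega = (vR-vL)/L = -0.0717 rad/s
angular velocity = -0.0717 rad/s


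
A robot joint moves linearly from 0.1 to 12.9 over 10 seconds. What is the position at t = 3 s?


s = t/T = 3/10 = 0.3
p(t) = p0 + (pf-p0)*s
= 0.1 + (12.9 - 0.1) * 0.3
= 3.94


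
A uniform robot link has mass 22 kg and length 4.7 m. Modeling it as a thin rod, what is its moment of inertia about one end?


I = (1/3) * m * L^2
= (1/3) * 22 * 4.7^2
= 0.333333 * 22 * 22.09
= 161.9933 kg*m^2


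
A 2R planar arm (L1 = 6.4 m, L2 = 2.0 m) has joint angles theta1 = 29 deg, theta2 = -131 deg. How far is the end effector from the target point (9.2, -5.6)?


End effector via forward kinematics:
x = L1*cos(t1) + L2*cos(t1+t2) = 5.1817
y = L1*sin(t1) + L2*sin(t1+t2) = 1.1465
Distance to target:
d = sqrt((9.2 - 5.1817)^2 + (-5.6 - 1.1465)^2)
= sqrt(16.1464 + 45.5151)
= 7.8525 m


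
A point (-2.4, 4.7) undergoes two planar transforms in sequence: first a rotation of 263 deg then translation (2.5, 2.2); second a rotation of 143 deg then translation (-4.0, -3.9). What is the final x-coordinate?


After transform 1:
x1 = cos(263)*-2.4 - sin(263)*4.7 + 2.5 = 7.4575
y1 = sin(263)*-2.4 + cos(263)*4.7 + 2.2 = 4.0093
After transform 2:
x2 = cos(143)*7.4575 - sin(143)*4.0093 + -4.0
= -12.3687


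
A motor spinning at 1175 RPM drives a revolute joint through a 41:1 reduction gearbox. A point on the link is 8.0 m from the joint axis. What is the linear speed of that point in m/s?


omega_motor = 1175 * 2*pi/60 = 123.0457 rad/s
omega_joint = omega_motor / 41 = 3.0011 rad/s
v = omega_joint * r = 3.0011 * 8.0
= 24.0089 m/s


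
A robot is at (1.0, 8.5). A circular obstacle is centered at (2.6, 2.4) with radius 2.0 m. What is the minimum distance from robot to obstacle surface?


center_dist = sqrt((1.0-2.6)^2 + (8.5-2.4)^2)
= sqrt(2.56 + 37.21)
= 6.3063
min_dist = center_dist - radius = 6.3063 - 2.0 = 4.3063 m


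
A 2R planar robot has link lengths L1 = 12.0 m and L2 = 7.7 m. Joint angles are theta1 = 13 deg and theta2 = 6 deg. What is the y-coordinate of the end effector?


Convert angles to radians: theta1 = 0.2269, theta2 = 0.1047
y = L1*sin(theta1) + L2*sin(theta1+theta2)
y = 2.6994 + 2.5069
y = 5.2063


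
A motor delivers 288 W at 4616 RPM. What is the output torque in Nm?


omega = 4616 * 2*pi/60 = 483.3864 rad/s
tau = P / omega = 288 / 483.3864
= 0.5958 Nm


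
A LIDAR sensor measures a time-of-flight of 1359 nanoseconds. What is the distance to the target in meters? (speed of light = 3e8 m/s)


tof = 1359 ns = 1.359e-06 s
dist = c * tof / 2
= 3e8 * 1.359e-06 / 2
= 203.85 m


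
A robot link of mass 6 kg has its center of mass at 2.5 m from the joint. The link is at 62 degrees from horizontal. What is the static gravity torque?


tau = m*g*L*cos(angle)
= 6 * 9.81 * 2.5 * cos(62 deg)
= 6 * 9.81 * 2.5 * 0.4695
= 69.0827 Nm


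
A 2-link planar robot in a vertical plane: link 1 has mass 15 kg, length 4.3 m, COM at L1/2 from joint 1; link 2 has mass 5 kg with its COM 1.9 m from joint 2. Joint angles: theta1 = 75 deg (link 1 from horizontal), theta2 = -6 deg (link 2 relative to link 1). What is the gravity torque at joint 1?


Horizontal distance from joint 1 to link-1 COM:
  x_c1 = (L1/2)*cos(t1) = 2.15 * 0.2588 = 0.5565 m
Horizontal distance from joint 1 to link-2 COM:
  x_c2 = L1*cos(t1) + Lc2*cos(t1+t2)
       = 4.3*0.2588 + 1.9*0.3584 = 1.7938 m
tau1 = m1*g*x_c1 + m2*g*x_c2
     = 15*9.81*0.5565 + 5*9.81*1.7938
     = 81.8832 + 87.9869
     = 169.8701 Nm


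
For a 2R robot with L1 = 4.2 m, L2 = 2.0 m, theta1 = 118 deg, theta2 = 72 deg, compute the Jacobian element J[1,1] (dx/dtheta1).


J[1,1] = -L1*sin(t1) - L2*sin(t1+t2)
= -4.2*sin(118) - 2.0*sin(190)
= -3.3611


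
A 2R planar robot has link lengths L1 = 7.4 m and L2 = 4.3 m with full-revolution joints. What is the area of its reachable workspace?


r_max = L1 + L2 = 11.7 m
r_min = |L1 - L2| = 3.1 m
Area = pi*(r_max^2 - r_min^2)
= pi*(136.89 - 9.61)
= pi * 127.28
= 399.8619 m^2


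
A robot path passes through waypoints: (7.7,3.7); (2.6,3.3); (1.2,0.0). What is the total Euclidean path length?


Segment lengths:
  seg1 = sqrt((-5.1)^2 + (-0.4)^2) = 5.1157
  seg2 = sqrt((-1.4)^2 + (-3.3)^2) = 3.5847
Total = 8.7004


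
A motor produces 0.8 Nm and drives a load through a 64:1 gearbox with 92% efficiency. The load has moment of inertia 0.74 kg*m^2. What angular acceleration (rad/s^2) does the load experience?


tau_out = tau_motor * N * eta
= 0.8 * 64 * 0.92 = 47.104 Nm
alpha = tau_out / I = 47.104 / 0.74
= 63.6541 rad/s^2


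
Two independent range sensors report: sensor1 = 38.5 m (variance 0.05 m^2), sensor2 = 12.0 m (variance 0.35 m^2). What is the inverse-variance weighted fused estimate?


w1 = (1/var1) / (1/var1 + 1/var2)
   = 20.0 / (20.0 + 2.8571) = 0.875
w2 = 1 - w1 = 0.125
fused = w1*s1 + w2*s2 = 33.6875 + 1.5
= 35.1875 m


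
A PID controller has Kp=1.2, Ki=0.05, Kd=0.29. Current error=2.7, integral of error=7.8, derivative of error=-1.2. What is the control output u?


u = Kp*e + Ki*int(e) + Kd*de/dt
= 1.2*2.7 + 0.05*7.8 + 0.29*(-1.2)
= 3.24 + 0.39 + -0.348
= 3.282


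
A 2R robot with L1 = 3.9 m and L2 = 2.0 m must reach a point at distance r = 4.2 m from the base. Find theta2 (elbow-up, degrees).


cos(theta2) = (r^2 - L1^2 - L2^2) / (2*L1*L2)
cos(theta2) = (17.64 - 15.21 - 4.0) / 15.6
cos(theta2) = -0.100641
theta2 = 95.7761 degrees


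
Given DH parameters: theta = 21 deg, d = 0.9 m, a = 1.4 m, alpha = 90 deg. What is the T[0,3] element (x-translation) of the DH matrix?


T[0,3] = a * cos(theta)
= 1.4 * cos(21 deg)
= 1.4 * 0.9336
= 1.307


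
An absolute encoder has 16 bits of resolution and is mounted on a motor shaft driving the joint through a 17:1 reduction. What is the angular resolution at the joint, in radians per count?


counts = 2^16 = 65536
effective counts at joint = 65536 * 17 = 1114112
resolution = 2*pi / 1114112
= 5.6396e-06 rad/count


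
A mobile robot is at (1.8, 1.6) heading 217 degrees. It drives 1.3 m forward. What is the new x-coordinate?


x_new = x0 + d*cos(theta)
= 1.8 + 1.3*cos(217)
= 1.8 + -1.0382
= 0.7618


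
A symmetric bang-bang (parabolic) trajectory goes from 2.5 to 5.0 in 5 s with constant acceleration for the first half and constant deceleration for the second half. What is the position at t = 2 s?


Symmetric rest-to-rest: each phase covers (pf-p0)/2 in time T/2. 0.5*a*(T/2)^2 = (pf-p0)/2 => a = 4*(pf-p0)/T^2
a = 4*(5.0-2.5)/5^2 = 0.4
t = 2 is in the acceleration phase (t <= T/2).
p = p0 + 0.5*a*t^2 = 2.5 + 0.5*0.4*2^2
= 3.3


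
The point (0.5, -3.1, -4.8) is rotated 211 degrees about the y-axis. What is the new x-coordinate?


Rotation about y-axis: x' = x*cos(theta) + z*sin(theta)
= 0.5 * -0.8572 + -4.8 * -0.515
= 2.0436


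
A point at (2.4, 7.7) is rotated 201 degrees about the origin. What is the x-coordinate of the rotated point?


x' = x*cos(theta) - y*sin(theta)
cos(201 deg) = -0.9336, sin(201 deg) = -0.3584
x' = 2.4 * -0.9336 - 7.7 * -0.3584
= -2.2406 - -2.7594
= 0.5188


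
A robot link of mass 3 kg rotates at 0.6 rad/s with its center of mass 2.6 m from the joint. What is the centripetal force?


F = m * omega^2 * r
= 3 * 0.6^2 * 2.6
= 3 * 0.36 * 2.6
= 2.808 N


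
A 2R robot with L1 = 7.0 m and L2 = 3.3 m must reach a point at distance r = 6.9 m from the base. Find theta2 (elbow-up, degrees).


cos(theta2) = (r^2 - L1^2 - L2^2) / (2*L1*L2)
cos(theta2) = (47.61 - 49.0 - 10.89) / 46.2
cos(theta2) = -0.265801
theta2 = 105.4145 degrees


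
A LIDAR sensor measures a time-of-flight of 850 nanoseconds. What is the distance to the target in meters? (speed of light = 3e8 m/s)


tof = 850 ns = 8.5e-07 s
dist = c * tof / 2
= 3e8 * 8.5e-07 / 2
= 127.5 m


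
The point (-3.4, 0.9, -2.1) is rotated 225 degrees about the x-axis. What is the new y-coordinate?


Rotation about x-axis: y' = y*cos(theta) - z*sin(theta)
= 0.9 * -0.7071 - -2.1 * -0.7071
= -2.1213


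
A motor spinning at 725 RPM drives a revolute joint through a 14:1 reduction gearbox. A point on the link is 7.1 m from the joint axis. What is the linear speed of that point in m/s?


omega_motor = 725 * 2*pi/60 = 75.9218 rad/s
omega_joint = omega_motor / 14 = 5.423 rad/s
v = omega_joint * r = 5.423 * 7.1
= 38.5032 m/s


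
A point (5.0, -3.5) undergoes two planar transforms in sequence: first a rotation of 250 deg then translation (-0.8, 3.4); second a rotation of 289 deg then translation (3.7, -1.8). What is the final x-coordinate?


After transform 1:
x1 = cos(250)*5.0 - sin(250)*-3.5 + -0.8 = -5.799
y1 = sin(250)*5.0 + cos(250)*-3.5 + 3.4 = -0.1014
After transform 2:
x2 = cos(289)*-5.799 - sin(289)*-0.1014 + 3.7
= 1.7162


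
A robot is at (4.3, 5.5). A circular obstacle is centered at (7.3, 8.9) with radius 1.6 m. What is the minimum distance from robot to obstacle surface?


center_dist = sqrt((4.3-7.3)^2 + (5.5-8.9)^2)
= sqrt(9.0 + 11.56)
= 4.5343
min_dist = center_dist - radius = 4.5343 - 1.6 = 2.9343 m


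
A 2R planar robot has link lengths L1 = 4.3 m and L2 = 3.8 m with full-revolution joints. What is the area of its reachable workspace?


r_max = L1 + L2 = 8.1 m
r_min = |L1 - L2| = 0.5 m
Area = pi*(r_max^2 - r_min^2)
= pi*(65.61 - 0.25)
= pi * 65.36
= 205.3345 m^2


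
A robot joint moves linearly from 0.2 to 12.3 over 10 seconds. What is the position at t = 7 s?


s = t/T = 7/10 = 0.7
p(t) = p0 + (pf-p0)*s
= 0.2 + (12.3 - 0.2) * 0.7
= 8.67


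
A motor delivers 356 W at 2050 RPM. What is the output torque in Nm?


omega = 2050 * 2*pi/60 = 214.6755 rad/s
tau = P / omega = 356 / 214.6755
= 1.6583 Nm


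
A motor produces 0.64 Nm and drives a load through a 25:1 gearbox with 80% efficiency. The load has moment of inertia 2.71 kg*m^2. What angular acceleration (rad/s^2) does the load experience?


tau_out = tau_motor * N * eta
= 0.64 * 25 * 0.8 = 12.8 Nm
alpha = tau_out / I = 12.8 / 2.71
= 4.7232 rad/s^2


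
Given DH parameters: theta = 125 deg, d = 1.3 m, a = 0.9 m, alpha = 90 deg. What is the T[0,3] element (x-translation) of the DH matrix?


T[0,3] = a * cos(theta)
= 0.9 * cos(125 deg)
= 0.9 * -0.5736
= -0.5162


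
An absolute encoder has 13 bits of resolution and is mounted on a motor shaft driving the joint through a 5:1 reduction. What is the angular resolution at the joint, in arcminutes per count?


counts = 2^13 = 8192
effective counts at joint = 8192 * 5 = 40960
resolution = 360*60 / 40960
= 0.5273 arcmin/count


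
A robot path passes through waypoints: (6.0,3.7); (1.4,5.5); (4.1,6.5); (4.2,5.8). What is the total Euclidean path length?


Segment lengths:
  seg1 = sqrt((-4.6)^2 + (1.8)^2) = 4.9396
  seg2 = sqrt((2.7)^2 + (1.0)^2) = 2.8792
  seg3 = sqrt((0.1)^2 + (-0.7)^2) = 0.7071
Total = 8.526


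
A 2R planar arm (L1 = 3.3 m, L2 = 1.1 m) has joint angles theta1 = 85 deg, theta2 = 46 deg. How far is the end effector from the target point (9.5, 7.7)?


End effector via forward kinematics:
x = L1*cos(t1) + L2*cos(t1+t2) = -0.4341
y = L1*sin(t1) + L2*sin(t1+t2) = 4.1176
Distance to target:
d = sqrt((9.5 - -0.4341)^2 + (7.7 - 4.1176)^2)
= sqrt(98.6854 + 12.8334)
= 10.5602 m


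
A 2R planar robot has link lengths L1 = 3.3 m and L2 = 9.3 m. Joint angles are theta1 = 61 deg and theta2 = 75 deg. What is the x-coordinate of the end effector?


Convert angles to radians: theta1 = 1.0647, theta2 = 1.309
x = L1*cos(theta1) + L2*cos(theta1+theta2)
x = 1.5999 + -6.6899
x = -5.09


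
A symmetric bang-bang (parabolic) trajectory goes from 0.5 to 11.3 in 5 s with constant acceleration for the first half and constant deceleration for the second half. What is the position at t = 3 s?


Symmetric rest-to-rest: each phase covers (pf-p0)/2 in time T/2. 0.5*a*(T/2)^2 = (pf-p0)/2 => a = 4*(pf-p0)/T^2
a = 4*(11.3-0.5)/5^2 = 1.728
t = 3 is in the deceleration phase (t > T/2).
p = pf - 0.5*a*(T-t)^2 = 11.3 - 0.5*1.728*2^2
= 7.844


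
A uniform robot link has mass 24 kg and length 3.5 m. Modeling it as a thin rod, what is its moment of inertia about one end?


I = (1/3) * m * L^2
= (1/3) * 24 * 3.5^2
= 0.333333 * 24 * 12.25
= 98.0 kg*m^2


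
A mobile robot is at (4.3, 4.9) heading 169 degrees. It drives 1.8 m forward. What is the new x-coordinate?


x_new = x0 + d*cos(theta)
= 4.3 + 1.8*cos(169)
= 4.3 + -1.7669
= 2.5331


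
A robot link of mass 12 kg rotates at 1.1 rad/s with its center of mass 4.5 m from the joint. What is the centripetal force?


F = m * omega^2 * r
= 12 * 1.1^2 * 4.5
= 12 * 1.21 * 4.5
= 65.34 N


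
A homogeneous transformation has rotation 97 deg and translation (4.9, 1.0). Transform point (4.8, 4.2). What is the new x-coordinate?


x' = cos(theta)*px - sin(theta)*py + tx
= -0.1219*4.8 - 0.9925*4.2 + 4.9
= 0.1463


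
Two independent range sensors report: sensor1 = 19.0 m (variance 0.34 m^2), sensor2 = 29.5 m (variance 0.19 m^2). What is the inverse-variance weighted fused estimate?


w1 = (1/var1) / (1/var1 + 1/var2)
   = 2.9412 / (2.9412 + 5.2632) = 0.3585
w2 = 1 - w1 = 0.6415
fused = w1*s1 + w2*s2 = 6.8113 + 18.9245
= 25.7358 m


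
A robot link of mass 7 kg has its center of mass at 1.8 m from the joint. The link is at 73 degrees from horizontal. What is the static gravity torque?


tau = m*g*L*cos(angle)
= 7 * 9.81 * 1.8 * cos(73 deg)
= 7 * 9.81 * 1.8 * 0.2924
= 36.1389 Nm


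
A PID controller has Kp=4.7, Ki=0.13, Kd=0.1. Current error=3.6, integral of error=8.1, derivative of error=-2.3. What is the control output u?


u = Kp*e + Ki*int(e) + Kd*de/dt
= 4.7*3.6 + 0.13*8.1 + 0.1*(-2.3)
= 16.92 + 1.053 + -0.23
= 17.743


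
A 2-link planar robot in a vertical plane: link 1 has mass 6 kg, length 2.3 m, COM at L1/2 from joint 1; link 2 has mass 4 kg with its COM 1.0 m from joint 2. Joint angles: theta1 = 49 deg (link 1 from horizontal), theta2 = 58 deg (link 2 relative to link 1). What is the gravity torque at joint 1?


Horizontal distance from joint 1 to link-1 COM:
  x_c1 = (L1/2)*cos(t1) = 1.15 * 0.6561 = 0.7545 m
Horizontal distance from joint 1 to link-2 COM:
  x_c2 = L1*cos(t1) + Lc2*cos(t1+t2)
       = 2.3*0.6561 + 1.0*-0.2924 = 1.2166 m
tau1 = m1*g*x_c1 + m2*g*x_c2
     = 6*9.81*0.7545 + 4*9.81*1.2166
     = 44.408 + 47.738
     = 92.146 Nm


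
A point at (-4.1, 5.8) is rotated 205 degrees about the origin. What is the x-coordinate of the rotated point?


x' = x*cos(theta) - y*sin(theta)
cos(205 deg) = -0.9063, sin(205 deg) = -0.4226
x' = -4.1 * -0.9063 - 5.8 * -0.4226
= 3.7159 - -2.4512
= 6.167


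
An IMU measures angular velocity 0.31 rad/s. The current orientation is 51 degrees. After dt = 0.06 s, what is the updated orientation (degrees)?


delta_theta = w * dt = 0.31 * 0.06 = 0.0186 rad
= 1.0657 deg
theta_new = 51 + 1.0657 = 52.0657 deg


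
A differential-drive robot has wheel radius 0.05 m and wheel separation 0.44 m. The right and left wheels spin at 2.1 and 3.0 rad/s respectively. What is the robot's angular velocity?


vR = r*wR = 0.05*2.1 = 0.105 m/s
vL = r*wL = 0.05*3.0 = 0.15 m/s
v = (vR+vL)/2 = 0.1275 m/s
omega = (vR-vL)/L = -0.1023 rad/s
angular velocity = -0.1023 rad/s


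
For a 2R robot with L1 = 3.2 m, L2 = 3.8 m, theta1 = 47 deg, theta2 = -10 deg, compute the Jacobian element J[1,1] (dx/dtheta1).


J[1,1] = -L1*sin(t1) - L2*sin(t1+t2)
= -3.2*sin(47) - 3.8*sin(37)
= -4.6272


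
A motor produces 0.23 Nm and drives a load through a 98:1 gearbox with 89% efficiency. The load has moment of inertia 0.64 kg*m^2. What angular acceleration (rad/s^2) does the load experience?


tau_out = tau_motor * N * eta
= 0.23 * 98 * 0.89 = 20.0606 Nm
alpha = tau_out / I = 20.0606 / 0.64
= 31.3447 rad/s^2


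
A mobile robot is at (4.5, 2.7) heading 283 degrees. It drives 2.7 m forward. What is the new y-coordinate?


y_new = y0 + d*sin(theta)
= 2.7 + 2.7*sin(283)
= 2.7 + -2.6308
= 0.0692


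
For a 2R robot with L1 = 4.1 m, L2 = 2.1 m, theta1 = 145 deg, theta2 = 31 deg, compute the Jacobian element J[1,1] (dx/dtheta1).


J[1,1] = -L1*sin(t1) - L2*sin(t1+t2)
= -4.1*sin(145) - 2.1*sin(176)
= -2.4982


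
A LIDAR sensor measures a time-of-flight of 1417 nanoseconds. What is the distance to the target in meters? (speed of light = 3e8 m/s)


tof = 1417 ns = 1.417e-06 s
dist = c * tof / 2
= 3e8 * 1.417e-06 / 2
= 212.55 m


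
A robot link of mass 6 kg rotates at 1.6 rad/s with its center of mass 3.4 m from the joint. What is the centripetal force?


F = m * omega^2 * r
= 6 * 1.6^2 * 3.4
= 6 * 2.56 * 3.4
= 52.224 N


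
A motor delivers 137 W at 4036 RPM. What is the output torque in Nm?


omega = 4036 * 2*pi/60 = 422.6489 rad/s
tau = P / omega = 137 / 422.6489
= 0.3241 Nm


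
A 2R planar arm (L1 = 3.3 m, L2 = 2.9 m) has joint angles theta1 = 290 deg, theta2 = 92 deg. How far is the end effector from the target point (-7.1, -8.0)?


End effector via forward kinematics:
x = L1*cos(t1) + L2*cos(t1+t2) = 3.8175
y = L1*sin(t1) + L2*sin(t1+t2) = -2.0146
Distance to target:
d = sqrt((-7.1 - 3.8175)^2 + (-8.0 - -2.0146)^2)
= sqrt(119.1918 + 35.8247)
= 12.4506 m


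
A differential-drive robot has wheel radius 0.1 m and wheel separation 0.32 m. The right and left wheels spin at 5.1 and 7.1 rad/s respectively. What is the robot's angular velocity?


vR = r*wR = 0.1*5.1 = 0.51 m/s
vL = r*wL = 0.1*7.1 = 0.71 m/s
v = (vR+vL)/2 = 0.61 m/s
omega = (vR-vL)/L = -0.625 rad/s
angular velocity = -0.625 rad/s


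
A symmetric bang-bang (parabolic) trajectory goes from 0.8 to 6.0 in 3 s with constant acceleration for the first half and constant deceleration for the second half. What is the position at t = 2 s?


Symmetric rest-to-rest: each phase covers (pf-p0)/2 in time T/2. 0.5*a*(T/2)^2 = (pf-p0)/2 => a = 4*(pf-p0)/T^2
a = 4*(6.0-0.8)/3^2 = 2.3111
t = 2 is in the deceleration phase (t > T/2).
p = pf - 0.5*a*(T-t)^2 = 6.0 - 0.5*2.3111*1^2
= 4.8444


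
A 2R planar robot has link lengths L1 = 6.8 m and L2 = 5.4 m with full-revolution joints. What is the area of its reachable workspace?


r_max = L1 + L2 = 12.2 m
r_min = |L1 - L2| = 1.4 m
Area = pi*(r_max^2 - r_min^2)
= pi*(148.84 - 1.96)
= pi * 146.88
= 461.4371 m^2


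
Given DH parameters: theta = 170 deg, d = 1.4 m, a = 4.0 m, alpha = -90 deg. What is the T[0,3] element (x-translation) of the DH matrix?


T[0,3] = a * cos(theta)
= 4.0 * cos(170 deg)
= 4.0 * -0.9848
= -3.9392


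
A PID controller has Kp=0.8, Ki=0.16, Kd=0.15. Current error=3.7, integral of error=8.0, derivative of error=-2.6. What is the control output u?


u = Kp*e + Ki*int(e) + Kd*de/dt
= 0.8*3.7 + 0.16*8.0 + 0.15*(-2.6)
= 2.96 + 1.28 + -0.39
= 3.85


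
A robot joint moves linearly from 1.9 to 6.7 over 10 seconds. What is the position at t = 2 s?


s = t/T = 2/10 = 0.2
p(t) = p0 + (pf-p0)*s
= 1.9 + (6.7 - 1.9) * 0.2
= 2.86


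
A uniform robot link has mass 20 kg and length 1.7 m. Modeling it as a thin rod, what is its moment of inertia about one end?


I = (1/3) * m * L^2
= (1/3) * 20 * 1.7^2
= 0.333333 * 20 * 2.89
= 19.2667 kg*m^2


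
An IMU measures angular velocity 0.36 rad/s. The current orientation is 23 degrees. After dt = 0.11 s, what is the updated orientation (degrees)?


delta_theta = w * dt = 0.36 * 0.11 = 0.0396 rad
= 2.2689 deg
theta_new = 23 + 2.2689 = 25.2689 deg


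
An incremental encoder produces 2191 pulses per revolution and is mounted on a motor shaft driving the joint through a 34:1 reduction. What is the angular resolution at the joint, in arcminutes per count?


counts per rev = 2191
effective counts at joint = 2191 * 34 = 74494
resolution = 360*60 / 74494
= 0.29 arcmin/count


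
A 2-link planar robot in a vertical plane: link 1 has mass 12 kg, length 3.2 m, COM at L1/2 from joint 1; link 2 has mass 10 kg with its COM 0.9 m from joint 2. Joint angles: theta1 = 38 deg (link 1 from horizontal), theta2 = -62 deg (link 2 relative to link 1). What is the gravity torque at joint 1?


Horizontal distance from joint 1 to link-1 COM:
  x_c1 = (L1/2)*cos(t1) = 1.6 * 0.788 = 1.2608 m
Horizontal distance from joint 1 to link-2 COM:
  x_c2 = L1*cos(t1) + Lc2*cos(t1+t2)
       = 3.2*0.788 + 0.9*0.9135 = 3.3438 m
tau1 = m1*g*x_c1 + m2*g*x_c2
     = 12*9.81*1.2608 + 10*9.81*3.3438
     = 148.4234 + 328.0293
     = 476.4527 Nm


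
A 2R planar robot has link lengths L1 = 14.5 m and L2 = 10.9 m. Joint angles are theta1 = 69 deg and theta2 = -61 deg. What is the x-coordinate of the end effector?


Convert angles to radians: theta1 = 1.2043, theta2 = -1.0647
x = L1*cos(theta1) + L2*cos(theta1+theta2)
x = 5.1963 + 10.7939
x = 15.9903


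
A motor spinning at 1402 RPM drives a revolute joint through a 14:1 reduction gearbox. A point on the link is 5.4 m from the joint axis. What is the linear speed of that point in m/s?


omega_motor = 1402 * 2*pi/60 = 146.8171 rad/s
omega_joint = omega_motor / 14 = 10.4869 rad/s
v = omega_joint * r = 10.4869 * 5.4
= 56.6295 m/s


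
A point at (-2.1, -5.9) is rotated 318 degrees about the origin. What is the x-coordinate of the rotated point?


x' = x*cos(theta) - y*sin(theta)
cos(318 deg) = 0.7431, sin(318 deg) = -0.6691
x' = -2.1 * 0.7431 - -5.9 * -0.6691
= -1.5606 - 3.9479
= -5.5085


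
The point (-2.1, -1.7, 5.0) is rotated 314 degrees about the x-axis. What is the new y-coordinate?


Rotation about x-axis: y' = y*cos(theta) - z*sin(theta)
= -1.7 * 0.6947 - 5.0 * -0.7193
= 2.4158


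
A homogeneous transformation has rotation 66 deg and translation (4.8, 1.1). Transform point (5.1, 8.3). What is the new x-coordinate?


x' = cos(theta)*px - sin(theta)*py + tx
= 0.4067*5.1 - 0.9135*8.3 + 4.8
= -0.7081


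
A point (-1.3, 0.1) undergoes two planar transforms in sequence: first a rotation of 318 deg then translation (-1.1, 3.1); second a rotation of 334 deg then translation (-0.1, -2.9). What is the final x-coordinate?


After transform 1:
x1 = cos(318)*-1.3 - sin(318)*0.1 + -1.1 = -1.9992
y1 = sin(318)*-1.3 + cos(318)*0.1 + 3.1 = 4.0442
After transform 2:
x2 = cos(334)*-1.9992 - sin(334)*4.0442 + -0.1
= -0.124


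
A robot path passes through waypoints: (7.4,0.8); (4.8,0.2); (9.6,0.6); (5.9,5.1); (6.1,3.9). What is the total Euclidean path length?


Segment lengths:
  seg1 = sqrt((-2.6)^2 + (-0.6)^2) = 2.6683
  seg2 = sqrt((4.8)^2 + (0.4)^2) = 4.8166
  seg3 = sqrt((-3.7)^2 + (4.5)^2) = 5.8258
  seg4 = sqrt((0.2)^2 + (-1.2)^2) = 1.2166
Total = 14.5273


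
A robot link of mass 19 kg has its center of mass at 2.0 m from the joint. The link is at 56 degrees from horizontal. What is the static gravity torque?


tau = m*g*L*cos(angle)
= 19 * 9.81 * 2.0 * cos(56 deg)
= 19 * 9.81 * 2.0 * 0.5592
= 208.4559 Nm


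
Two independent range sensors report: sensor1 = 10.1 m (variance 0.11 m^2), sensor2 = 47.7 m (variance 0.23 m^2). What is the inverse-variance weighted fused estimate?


w1 = (1/var1) / (1/var1 + 1/var2)
   = 9.0909 / (9.0909 + 4.3478) = 0.6765
w2 = 1 - w1 = 0.3235
fused = w1*s1 + w2*s2 = 6.8324 + 15.4324
= 22.2647 m


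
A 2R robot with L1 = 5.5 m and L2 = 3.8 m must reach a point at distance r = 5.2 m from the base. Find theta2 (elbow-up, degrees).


cos(theta2) = (r^2 - L1^2 - L2^2) / (2*L1*L2)
cos(theta2) = (27.04 - 30.25 - 14.44) / 41.8
cos(theta2) = -0.422249
theta2 = 114.9766 degrees


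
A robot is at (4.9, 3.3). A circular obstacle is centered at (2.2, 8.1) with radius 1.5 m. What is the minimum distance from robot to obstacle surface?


center_dist = sqrt((4.9-2.2)^2 + (3.3-8.1)^2)
= sqrt(7.29 + 23.04)
= 5.5073
min_dist = center_dist - radius = 5.5073 - 1.5 = 4.0073 m


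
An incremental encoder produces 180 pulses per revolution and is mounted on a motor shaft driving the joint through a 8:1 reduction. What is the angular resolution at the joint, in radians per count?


counts per rev = 180
effective counts at joint = 180 * 8 = 1440
resolution = 2*pi / 1440
= 0.0044 rad/count


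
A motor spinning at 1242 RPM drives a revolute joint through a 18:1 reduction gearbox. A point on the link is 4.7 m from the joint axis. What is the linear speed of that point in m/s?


omega_motor = 1242 * 2*pi/60 = 130.0619 rad/s
omega_joint = omega_motor / 18 = 7.2257 rad/s
v = omega_joint * r = 7.2257 * 4.7
= 33.9606 m/s


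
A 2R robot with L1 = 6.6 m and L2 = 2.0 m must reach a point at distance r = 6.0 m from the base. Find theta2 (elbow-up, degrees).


cos(theta2) = (r^2 - L1^2 - L2^2) / (2*L1*L2)
cos(theta2) = (36.0 - 43.56 - 4.0) / 26.4
cos(theta2) = -0.437879
theta2 = 115.9686 degrees


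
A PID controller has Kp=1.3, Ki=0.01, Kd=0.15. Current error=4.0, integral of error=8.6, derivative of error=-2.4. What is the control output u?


u = Kp*e + Ki*int(e) + Kd*de/dt
= 1.3*4.0 + 0.01*8.6 + 0.15*(-2.4)
= 5.2 + 0.086 + -0.36
= 4.926


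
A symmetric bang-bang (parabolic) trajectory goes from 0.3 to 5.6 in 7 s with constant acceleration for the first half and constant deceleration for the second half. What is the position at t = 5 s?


Symmetric rest-to-rest: each phase covers (pf-p0)/2 in time T/2. 0.5*a*(T/2)^2 = (pf-p0)/2 => a = 4*(pf-p0)/T^2
a = 4*(5.6-0.3)/7^2 = 0.4327
t = 5 is in the deceleration phase (t > T/2).
p = pf - 0.5*a*(T-t)^2 = 5.6 - 0.5*0.4327*2^2
= 4.7347


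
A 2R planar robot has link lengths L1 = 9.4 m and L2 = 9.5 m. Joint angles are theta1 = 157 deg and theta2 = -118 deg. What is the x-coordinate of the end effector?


Convert angles to radians: theta1 = 2.7402, theta2 = -2.0595
x = L1*cos(theta1) + L2*cos(theta1+theta2)
x = -8.6527 + 7.3829
x = -1.2699


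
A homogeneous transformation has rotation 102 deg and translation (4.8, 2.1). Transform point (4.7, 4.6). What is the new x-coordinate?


x' = cos(theta)*px - sin(theta)*py + tx
= -0.2079*4.7 - 0.9781*4.6 + 4.8
= -0.6767


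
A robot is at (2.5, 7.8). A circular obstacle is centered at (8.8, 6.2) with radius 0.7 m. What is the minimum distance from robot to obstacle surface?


center_dist = sqrt((2.5-8.8)^2 + (7.8-6.2)^2)
= sqrt(39.69 + 2.56)
= 6.5
min_dist = center_dist - radius = 6.5 - 0.7 = 5.8 m


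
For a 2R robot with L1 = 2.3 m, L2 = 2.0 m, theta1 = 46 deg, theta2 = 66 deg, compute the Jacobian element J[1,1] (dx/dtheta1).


J[1,1] = -L1*sin(t1) - L2*sin(t1+t2)
= -2.3*sin(46) - 2.0*sin(112)
= -3.5088


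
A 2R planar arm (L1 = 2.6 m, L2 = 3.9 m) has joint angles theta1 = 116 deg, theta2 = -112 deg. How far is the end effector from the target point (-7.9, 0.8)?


End effector via forward kinematics:
x = L1*cos(t1) + L2*cos(t1+t2) = 2.7507
y = L1*sin(t1) + L2*sin(t1+t2) = 2.6089
Distance to target:
d = sqrt((-7.9 - 2.7507)^2 + (0.8 - 2.6089)^2)
= sqrt(113.4382 + 3.2722)
= 10.8033 m


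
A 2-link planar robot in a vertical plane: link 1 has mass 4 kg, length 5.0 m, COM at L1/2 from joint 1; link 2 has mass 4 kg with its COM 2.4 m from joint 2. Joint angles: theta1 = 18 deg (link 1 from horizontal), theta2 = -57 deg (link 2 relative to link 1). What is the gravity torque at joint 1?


Horizontal distance from joint 1 to link-1 COM:
  x_c1 = (L1/2)*cos(t1) = 2.5 * 0.9511 = 2.3776 m
Horizontal distance from joint 1 to link-2 COM:
  x_c2 = L1*cos(t1) + Lc2*cos(t1+t2)
       = 5.0*0.9511 + 2.4*0.7771 = 6.6204 m
tau1 = m1*g*x_c1 + m2*g*x_c2
     = 4*9.81*2.3776 + 4*9.81*6.6204
     = 93.2986 + 259.7858
     = 353.0844 Nm


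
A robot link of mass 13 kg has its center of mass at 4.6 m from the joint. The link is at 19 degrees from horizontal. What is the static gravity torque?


tau = m*g*L*cos(angle)
= 13 * 9.81 * 4.6 * cos(19 deg)
= 13 * 9.81 * 4.6 * 0.9455
= 554.6771 Nm


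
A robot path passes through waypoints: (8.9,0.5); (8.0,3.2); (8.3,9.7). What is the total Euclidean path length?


Segment lengths:
  seg1 = sqrt((-0.9)^2 + (2.7)^2) = 2.846
  seg2 = sqrt((0.3)^2 + (6.5)^2) = 6.5069
Total = 9.353


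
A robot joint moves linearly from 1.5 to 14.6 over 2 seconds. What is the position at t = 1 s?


s = t/T = 1/2 = 0.5
p(t) = p0 + (pf-p0)*s
= 1.5 + (14.6 - 1.5) * 0.5
= 8.05


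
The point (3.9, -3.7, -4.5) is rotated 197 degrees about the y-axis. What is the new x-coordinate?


Rotation about y-axis: x' = x*cos(theta) + z*sin(theta)
= 3.9 * -0.9563 + -4.5 * -0.2924
= -2.4139


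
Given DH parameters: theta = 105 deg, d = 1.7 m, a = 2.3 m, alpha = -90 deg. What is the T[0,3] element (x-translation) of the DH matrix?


T[0,3] = a * cos(theta)
= 2.3 * cos(105 deg)
= 2.3 * -0.2588
= -0.5953


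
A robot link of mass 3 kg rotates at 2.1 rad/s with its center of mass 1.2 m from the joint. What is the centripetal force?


F = m * omega^2 * r
= 3 * 2.1^2 * 1.2
= 3 * 4.41 * 1.2
= 15.876 N


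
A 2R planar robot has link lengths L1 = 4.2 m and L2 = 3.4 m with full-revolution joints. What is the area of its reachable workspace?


r_max = L1 + L2 = 7.6 m
r_min = |L1 - L2| = 0.8 m
Area = pi*(r_max^2 - r_min^2)
= pi*(57.76 - 0.64)
= pi * 57.12
= 179.4478 m^2
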